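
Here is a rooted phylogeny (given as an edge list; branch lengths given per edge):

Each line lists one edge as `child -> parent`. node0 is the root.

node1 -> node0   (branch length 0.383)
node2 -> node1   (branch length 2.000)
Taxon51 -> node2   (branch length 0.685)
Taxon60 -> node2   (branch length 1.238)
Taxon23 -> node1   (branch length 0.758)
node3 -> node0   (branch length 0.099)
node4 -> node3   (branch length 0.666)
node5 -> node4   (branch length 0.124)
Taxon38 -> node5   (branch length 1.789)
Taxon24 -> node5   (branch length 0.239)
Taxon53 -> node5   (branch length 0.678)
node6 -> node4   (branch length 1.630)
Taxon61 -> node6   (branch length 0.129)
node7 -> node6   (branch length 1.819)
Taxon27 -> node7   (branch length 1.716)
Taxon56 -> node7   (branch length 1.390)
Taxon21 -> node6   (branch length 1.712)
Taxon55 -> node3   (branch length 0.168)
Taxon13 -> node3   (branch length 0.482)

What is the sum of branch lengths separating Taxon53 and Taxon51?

The path runs Taxon53 → … → MRCA → … → Taxon51; the MRCA is the root of the tree.
Branch lengths along that path: 0.678 + 0.124 + 0.666 + 0.099 + 0.383 + 2.000 + 0.685 = 4.635.

4.635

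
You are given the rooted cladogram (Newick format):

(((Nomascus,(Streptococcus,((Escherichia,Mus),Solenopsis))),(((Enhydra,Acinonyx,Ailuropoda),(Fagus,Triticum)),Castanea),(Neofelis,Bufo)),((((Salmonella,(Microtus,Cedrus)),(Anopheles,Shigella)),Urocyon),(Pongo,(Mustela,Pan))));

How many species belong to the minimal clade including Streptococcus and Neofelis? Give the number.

The MRCA of Streptococcus and Neofelis is the node subtending ((Nomascus,(Streptococcus,((Escherichia,Mus),Solenopsis))),(((Enhydra,Acinonyx,Ailuropoda),(Fagus,Triticum)),Castanea),(Neofelis,Bufo)).
That clade contains 13 terminal taxa: Acinonyx, Ailuropoda, Bufo, Castanea, Enhydra, Escherichia, Fagus, Mus, Neofelis, Nomascus, Solenopsis, Streptococcus, Triticum.

13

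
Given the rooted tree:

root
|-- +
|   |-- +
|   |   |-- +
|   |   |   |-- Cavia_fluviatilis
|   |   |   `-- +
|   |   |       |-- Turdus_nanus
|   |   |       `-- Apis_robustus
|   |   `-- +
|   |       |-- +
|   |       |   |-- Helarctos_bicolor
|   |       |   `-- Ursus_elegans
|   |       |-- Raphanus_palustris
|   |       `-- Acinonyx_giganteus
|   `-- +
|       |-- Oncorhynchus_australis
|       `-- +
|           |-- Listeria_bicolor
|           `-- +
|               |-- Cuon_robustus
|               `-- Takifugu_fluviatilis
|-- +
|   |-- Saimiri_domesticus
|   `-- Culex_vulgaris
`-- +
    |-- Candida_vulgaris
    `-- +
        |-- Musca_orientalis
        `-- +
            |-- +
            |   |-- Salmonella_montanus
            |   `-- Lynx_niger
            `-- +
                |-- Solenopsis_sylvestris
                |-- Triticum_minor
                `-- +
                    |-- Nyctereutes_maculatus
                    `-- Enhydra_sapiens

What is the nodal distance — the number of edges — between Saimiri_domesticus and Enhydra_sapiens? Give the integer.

8

The MRCA of Saimiri_domesticus and Enhydra_sapiens is the root of the tree.
From Saimiri_domesticus up to that node: 2 branches. From Enhydra_sapiens up to the same node: 6 branches. Total: 2 + 6 = 8.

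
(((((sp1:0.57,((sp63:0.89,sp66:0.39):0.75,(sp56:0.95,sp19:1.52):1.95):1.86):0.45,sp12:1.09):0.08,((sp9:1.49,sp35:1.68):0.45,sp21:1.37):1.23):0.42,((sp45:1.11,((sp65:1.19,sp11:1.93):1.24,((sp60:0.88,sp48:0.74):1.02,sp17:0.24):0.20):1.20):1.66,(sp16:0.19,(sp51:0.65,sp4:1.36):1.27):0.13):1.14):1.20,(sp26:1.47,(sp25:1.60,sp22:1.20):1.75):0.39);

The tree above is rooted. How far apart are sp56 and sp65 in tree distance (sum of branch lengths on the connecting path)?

12.14

The path runs sp56 → … → MRCA → … → sp65; the MRCA is the node subtending ((((sp1,((sp63,sp66),(sp56,sp19))),sp12),((sp9,sp35),sp21)),((sp45,((sp65,sp11),((sp60,sp48),sp17))),(sp16,(sp51,sp4)))).
Branch lengths along that path: 0.95 + 1.95 + 1.86 + 0.45 + 0.08 + 0.42 + 1.14 + 1.66 + 1.20 + 1.24 + 1.19 = 12.14.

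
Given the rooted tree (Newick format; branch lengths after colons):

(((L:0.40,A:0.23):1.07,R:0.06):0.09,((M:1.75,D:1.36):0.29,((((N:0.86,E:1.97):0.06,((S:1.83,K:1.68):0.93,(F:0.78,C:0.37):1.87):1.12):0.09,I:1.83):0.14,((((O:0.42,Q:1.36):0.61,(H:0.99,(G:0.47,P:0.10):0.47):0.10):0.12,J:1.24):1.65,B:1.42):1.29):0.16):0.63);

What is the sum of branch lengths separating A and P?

The path runs A → … → MRCA → … → P; the MRCA is the root of the tree.
Branch lengths along that path: 0.23 + 1.07 + 0.09 + 0.63 + 0.16 + 1.29 + 1.65 + 0.12 + 0.10 + 0.47 + 0.10 = 5.91.

5.91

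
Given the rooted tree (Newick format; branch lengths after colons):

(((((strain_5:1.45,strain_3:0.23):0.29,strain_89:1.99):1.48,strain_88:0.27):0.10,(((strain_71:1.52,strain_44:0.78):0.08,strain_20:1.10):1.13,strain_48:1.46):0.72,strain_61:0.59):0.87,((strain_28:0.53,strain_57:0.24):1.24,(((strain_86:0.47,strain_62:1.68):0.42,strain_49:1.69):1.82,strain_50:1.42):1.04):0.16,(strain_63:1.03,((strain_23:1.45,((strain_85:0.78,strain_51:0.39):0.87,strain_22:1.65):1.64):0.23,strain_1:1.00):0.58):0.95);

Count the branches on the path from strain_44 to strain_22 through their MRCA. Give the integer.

10

The MRCA of strain_44 and strain_22 is the root of the tree.
From strain_44 up to that node: 5 branches. From strain_22 up to the same node: 5 branches. Total: 5 + 5 = 10.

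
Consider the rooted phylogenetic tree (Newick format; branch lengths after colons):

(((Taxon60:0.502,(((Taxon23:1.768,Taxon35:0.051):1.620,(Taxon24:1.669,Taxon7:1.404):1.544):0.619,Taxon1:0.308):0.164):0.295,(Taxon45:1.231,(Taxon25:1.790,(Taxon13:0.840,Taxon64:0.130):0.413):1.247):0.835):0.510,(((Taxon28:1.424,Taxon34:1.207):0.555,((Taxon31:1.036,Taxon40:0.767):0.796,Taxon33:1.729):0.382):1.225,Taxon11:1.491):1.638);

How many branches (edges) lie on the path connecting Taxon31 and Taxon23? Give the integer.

The MRCA of Taxon31 and Taxon23 is the root of the tree.
From Taxon31 up to that node: 5 branches. From Taxon23 up to the same node: 6 branches. Total: 5 + 6 = 11.

11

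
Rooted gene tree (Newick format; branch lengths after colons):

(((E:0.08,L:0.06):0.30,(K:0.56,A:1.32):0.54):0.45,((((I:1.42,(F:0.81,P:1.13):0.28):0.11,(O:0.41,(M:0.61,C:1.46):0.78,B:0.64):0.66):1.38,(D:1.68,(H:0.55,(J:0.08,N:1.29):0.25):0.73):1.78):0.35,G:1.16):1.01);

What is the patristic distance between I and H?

5.97

The path runs I → … → MRCA → … → H; the MRCA is the node subtending (((I,(F,P)),(O,(M,C),B)),(D,(H,(J,N)))).
Branch lengths along that path: 1.42 + 0.11 + 1.38 + 1.78 + 0.73 + 0.55 = 5.97.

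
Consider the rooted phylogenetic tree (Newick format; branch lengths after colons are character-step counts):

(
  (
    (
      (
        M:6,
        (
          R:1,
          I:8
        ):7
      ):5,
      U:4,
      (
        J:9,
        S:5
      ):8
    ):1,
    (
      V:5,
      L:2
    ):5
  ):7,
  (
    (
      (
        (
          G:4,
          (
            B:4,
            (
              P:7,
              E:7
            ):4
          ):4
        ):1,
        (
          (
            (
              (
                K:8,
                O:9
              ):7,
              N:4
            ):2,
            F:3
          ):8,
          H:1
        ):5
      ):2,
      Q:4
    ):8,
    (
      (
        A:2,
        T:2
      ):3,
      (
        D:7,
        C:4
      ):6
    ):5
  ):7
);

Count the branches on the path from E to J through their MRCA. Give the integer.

11

The MRCA of E and J is the root of the tree.
From E up to that node: 7 branches. From J up to the same node: 4 branches. Total: 7 + 4 = 11.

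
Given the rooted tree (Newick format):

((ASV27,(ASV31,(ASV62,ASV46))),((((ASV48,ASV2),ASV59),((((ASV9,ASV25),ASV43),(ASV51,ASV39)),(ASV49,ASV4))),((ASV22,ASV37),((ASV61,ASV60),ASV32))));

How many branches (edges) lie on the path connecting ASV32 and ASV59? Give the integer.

The MRCA of ASV32 and ASV59 is the node subtending ((((ASV48,ASV2),ASV59),((((ASV9,ASV25),ASV43),(ASV51,ASV39)),(ASV49,ASV4))),((ASV22,ASV37),((ASV61,ASV60),ASV32))).
From ASV32 up to that node: 3 branches. From ASV59 up to the same node: 3 branches. Total: 3 + 3 = 6.

6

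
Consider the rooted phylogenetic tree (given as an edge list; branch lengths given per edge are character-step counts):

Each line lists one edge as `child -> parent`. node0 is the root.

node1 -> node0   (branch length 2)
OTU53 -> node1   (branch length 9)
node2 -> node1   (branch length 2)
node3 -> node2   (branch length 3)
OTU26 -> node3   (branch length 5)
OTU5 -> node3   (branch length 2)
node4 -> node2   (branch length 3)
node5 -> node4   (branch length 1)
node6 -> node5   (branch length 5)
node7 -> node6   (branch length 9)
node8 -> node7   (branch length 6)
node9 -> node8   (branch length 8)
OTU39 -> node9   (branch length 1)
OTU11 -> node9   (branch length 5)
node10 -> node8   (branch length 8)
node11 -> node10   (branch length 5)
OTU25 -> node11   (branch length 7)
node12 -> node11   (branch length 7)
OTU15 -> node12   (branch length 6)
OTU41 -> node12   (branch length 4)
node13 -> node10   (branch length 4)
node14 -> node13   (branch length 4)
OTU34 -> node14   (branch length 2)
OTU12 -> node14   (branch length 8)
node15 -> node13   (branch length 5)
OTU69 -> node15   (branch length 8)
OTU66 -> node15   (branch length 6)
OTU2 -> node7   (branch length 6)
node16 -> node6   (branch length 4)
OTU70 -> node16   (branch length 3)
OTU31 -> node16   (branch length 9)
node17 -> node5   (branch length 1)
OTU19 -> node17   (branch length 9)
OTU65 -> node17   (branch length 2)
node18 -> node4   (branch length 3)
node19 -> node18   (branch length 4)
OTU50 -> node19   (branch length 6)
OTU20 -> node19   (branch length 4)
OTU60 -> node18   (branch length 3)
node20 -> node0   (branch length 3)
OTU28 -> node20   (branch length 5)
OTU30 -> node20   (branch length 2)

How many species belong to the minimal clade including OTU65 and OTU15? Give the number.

14

The MRCA of OTU65 and OTU15 is the node subtending (((((OTU39,OTU11),((OTU25,(OTU15,OTU41)),((OTU34,OTU12),(OTU69,OTU66)))),OTU2),(OTU70,OTU31)),(OTU19,OTU65)).
That clade contains 14 terminal taxa: OTU11, OTU12, OTU15, OTU19, OTU2, OTU25, OTU31, OTU34, OTU39, OTU41, OTU65, OTU66, OTU69, OTU70.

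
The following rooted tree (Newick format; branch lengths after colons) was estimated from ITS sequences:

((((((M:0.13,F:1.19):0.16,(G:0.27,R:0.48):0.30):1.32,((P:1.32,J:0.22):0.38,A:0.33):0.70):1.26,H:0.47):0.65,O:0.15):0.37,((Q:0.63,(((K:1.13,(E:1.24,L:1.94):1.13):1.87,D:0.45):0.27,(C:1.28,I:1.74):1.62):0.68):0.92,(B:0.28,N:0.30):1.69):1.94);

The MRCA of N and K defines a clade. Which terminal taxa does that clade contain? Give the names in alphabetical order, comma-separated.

Tracing N: it sits inside (B,N).
Tracing K: it sits inside (K,(E,L)).
The smallest clade enclosing both is ((Q,(((K,(E,L)),D),(C,I))),(B,N)); the answer is its 9 terminal taxa in alphabetical order.

B, C, D, E, I, K, L, N, Q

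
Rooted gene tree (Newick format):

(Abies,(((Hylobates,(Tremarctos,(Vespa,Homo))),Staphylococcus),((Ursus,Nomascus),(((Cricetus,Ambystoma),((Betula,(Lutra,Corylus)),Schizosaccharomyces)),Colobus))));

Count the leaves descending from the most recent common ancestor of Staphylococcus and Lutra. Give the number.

14

The MRCA of Staphylococcus and Lutra is the node subtending (((Hylobates,(Tremarctos,(Vespa,Homo))),Staphylococcus),((Ursus,Nomascus),(((Cricetus,Ambystoma),((Betula,(Lutra,Corylus)),Schizosaccharomyces)),Colobus))).
That clade contains 14 terminal taxa: Ambystoma, Betula, Colobus, Corylus, Cricetus, Homo, Hylobates, Lutra, Nomascus, Schizosaccharomyces, Staphylococcus, Tremarctos, Ursus, Vespa.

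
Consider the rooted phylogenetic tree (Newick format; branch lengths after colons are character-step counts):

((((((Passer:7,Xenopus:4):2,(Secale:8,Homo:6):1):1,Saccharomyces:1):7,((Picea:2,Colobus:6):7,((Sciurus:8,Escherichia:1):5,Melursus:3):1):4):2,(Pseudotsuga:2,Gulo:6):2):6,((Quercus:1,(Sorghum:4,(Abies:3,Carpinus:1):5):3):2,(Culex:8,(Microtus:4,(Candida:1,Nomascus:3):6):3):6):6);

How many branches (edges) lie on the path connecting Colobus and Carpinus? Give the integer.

The MRCA of Colobus and Carpinus is the root of the tree.
From Colobus up to that node: 5 branches. From Carpinus up to the same node: 5 branches. Total: 5 + 5 = 10.

10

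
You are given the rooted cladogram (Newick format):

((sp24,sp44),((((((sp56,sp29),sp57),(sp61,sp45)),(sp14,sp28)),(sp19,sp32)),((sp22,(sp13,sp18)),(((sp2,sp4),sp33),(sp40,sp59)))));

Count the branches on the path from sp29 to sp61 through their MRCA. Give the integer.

5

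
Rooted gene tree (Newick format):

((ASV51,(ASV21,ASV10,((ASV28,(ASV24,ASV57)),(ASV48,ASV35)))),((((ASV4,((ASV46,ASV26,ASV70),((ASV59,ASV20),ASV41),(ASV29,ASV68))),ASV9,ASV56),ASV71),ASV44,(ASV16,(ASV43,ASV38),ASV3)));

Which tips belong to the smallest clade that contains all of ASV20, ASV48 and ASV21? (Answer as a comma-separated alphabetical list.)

Tracing ASV20: it sits inside (ASV59,ASV20).
Tracing ASV48: it sits inside (ASV48,ASV35).
Tracing ASV21: it sits inside (ASV21,ASV10,((ASV28,(ASV24,ASV57)),(ASV48,ASV35))).
The smallest clade enclosing all 3 is the whole tree (their MRCA is the root), so the answer is all 25 tips in alphabetical order.

ASV10, ASV16, ASV20, ASV21, ASV24, ASV26, ASV28, ASV29, ASV3, ASV35, ASV38, ASV4, ASV41, ASV43, ASV44, ASV46, ASV48, ASV51, ASV56, ASV57, ASV59, ASV68, ASV70, ASV71, ASV9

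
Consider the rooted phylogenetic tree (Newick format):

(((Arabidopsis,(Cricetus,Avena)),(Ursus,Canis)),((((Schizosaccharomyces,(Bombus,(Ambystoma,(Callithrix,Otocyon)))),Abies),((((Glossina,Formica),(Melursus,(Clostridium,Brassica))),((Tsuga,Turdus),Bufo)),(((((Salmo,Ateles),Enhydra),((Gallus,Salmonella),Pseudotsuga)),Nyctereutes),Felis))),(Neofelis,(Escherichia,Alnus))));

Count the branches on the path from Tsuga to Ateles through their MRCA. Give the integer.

10

The MRCA of Tsuga and Ateles is the node subtending ((((Glossina,Formica),(Melursus,(Clostridium,Brassica))),((Tsuga,Turdus),Bufo)),(((((Salmo,Ateles),Enhydra),((Gallus,Salmonella),Pseudotsuga)),Nyctereutes),Felis)).
From Tsuga up to that node: 4 branches. From Ateles up to the same node: 6 branches. Total: 4 + 6 = 10.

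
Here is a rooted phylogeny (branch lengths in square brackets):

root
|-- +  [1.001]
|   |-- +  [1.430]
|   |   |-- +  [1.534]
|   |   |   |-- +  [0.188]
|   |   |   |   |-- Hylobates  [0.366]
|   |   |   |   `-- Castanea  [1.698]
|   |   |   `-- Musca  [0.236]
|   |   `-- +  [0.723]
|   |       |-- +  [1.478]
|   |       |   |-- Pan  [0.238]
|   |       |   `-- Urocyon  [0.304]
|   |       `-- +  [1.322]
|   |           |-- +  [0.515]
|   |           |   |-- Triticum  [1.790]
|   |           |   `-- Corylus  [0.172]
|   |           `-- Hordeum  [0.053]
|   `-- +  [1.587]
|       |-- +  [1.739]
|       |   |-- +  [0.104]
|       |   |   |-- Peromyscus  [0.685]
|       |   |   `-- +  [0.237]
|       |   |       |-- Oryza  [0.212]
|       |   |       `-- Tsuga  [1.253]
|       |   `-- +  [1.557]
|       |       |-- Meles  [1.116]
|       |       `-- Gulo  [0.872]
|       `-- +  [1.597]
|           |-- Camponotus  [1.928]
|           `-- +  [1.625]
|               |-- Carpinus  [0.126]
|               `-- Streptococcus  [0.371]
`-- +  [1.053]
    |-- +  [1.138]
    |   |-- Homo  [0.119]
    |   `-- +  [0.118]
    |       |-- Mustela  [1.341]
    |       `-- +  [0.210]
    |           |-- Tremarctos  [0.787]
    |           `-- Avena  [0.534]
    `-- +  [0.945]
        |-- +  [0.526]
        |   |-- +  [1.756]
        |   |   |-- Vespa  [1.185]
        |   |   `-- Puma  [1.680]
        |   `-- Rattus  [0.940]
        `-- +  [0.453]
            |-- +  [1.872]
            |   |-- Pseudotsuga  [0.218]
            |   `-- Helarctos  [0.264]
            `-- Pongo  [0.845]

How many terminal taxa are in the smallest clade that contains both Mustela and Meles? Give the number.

26

The MRCA of Mustela and Meles is the root, so the clade is the entire tree.
That clade contains 26 terminal taxa: Avena, Camponotus, Carpinus, Castanea, Corylus, Gulo, Helarctos, Homo, Hordeum, Hylobates, Meles, Musca, Mustela, Oryza, Pan, Peromyscus, Pongo, Pseudotsuga, Puma, Rattus, Streptococcus, Tremarctos, Triticum, Tsuga, Urocyon, Vespa.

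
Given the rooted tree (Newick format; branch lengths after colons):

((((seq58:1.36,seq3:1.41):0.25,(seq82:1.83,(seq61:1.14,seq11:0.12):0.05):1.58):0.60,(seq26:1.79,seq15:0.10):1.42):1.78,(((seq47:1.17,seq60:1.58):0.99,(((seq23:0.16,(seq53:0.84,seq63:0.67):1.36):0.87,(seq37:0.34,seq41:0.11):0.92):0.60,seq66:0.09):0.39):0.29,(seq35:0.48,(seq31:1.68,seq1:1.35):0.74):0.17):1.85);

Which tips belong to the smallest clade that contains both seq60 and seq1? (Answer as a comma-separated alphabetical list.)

seq1, seq23, seq31, seq35, seq37, seq41, seq47, seq53, seq60, seq63, seq66

Tracing seq60: it sits inside (seq47,seq60).
Tracing seq1: it sits inside (seq31,seq1).
The smallest clade enclosing both is (((seq47,seq60),(((seq23,(seq53,seq63)),(seq37,seq41)),seq66)),(seq35,(seq31,seq1))); the answer is its 11 terminal taxa in alphabetical order.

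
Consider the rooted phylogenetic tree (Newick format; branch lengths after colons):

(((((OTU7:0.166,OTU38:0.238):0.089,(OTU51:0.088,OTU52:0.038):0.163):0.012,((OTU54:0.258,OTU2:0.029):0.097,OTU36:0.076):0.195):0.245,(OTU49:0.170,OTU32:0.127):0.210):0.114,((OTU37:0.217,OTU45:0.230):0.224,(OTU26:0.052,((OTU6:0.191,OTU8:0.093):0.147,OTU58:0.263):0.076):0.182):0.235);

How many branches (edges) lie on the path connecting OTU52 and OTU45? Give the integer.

8

The MRCA of OTU52 and OTU45 is the root of the tree.
From OTU52 up to that node: 5 branches. From OTU45 up to the same node: 3 branches. Total: 5 + 3 = 8.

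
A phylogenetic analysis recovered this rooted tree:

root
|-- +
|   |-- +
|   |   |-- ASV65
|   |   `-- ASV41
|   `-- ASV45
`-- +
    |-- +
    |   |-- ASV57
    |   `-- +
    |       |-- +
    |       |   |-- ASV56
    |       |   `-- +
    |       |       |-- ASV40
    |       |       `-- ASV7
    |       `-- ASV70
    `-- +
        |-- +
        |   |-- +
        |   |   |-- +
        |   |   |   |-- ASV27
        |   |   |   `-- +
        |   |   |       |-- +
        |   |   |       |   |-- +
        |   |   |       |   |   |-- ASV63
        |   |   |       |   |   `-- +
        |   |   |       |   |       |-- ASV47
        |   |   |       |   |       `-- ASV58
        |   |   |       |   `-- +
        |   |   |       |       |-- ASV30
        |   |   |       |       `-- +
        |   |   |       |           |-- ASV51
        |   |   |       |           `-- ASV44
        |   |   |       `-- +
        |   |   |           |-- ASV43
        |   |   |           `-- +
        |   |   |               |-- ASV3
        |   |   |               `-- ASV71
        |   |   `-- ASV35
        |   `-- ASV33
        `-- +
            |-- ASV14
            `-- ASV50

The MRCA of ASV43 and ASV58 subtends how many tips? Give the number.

9

The MRCA of ASV43 and ASV58 is the node subtending (((ASV63,(ASV47,ASV58)),(ASV30,(ASV51,ASV44))),(ASV43,(ASV3,ASV71))).
That clade contains 9 terminal taxa: ASV3, ASV30, ASV43, ASV44, ASV47, ASV51, ASV58, ASV63, ASV71.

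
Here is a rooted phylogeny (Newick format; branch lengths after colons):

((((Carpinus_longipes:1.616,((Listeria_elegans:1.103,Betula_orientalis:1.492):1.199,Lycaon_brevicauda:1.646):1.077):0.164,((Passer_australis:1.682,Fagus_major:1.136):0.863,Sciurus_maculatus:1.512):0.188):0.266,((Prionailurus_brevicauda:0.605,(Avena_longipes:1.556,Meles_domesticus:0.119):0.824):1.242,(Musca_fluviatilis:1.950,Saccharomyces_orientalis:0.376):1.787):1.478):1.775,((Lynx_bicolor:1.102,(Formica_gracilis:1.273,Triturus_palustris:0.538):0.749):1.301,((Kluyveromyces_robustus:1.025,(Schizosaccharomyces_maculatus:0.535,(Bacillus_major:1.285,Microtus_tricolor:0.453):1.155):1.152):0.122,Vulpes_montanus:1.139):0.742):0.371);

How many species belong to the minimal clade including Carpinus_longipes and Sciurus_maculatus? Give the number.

7

The MRCA of Carpinus_longipes and Sciurus_maculatus is the node subtending ((Carpinus_longipes,((Listeria_elegans,Betula_orientalis),Lycaon_brevicauda)),((Passer_australis,Fagus_major),Sciurus_maculatus)).
That clade contains 7 terminal taxa: Betula_orientalis, Carpinus_longipes, Fagus_major, Listeria_elegans, Lycaon_brevicauda, Passer_australis, Sciurus_maculatus.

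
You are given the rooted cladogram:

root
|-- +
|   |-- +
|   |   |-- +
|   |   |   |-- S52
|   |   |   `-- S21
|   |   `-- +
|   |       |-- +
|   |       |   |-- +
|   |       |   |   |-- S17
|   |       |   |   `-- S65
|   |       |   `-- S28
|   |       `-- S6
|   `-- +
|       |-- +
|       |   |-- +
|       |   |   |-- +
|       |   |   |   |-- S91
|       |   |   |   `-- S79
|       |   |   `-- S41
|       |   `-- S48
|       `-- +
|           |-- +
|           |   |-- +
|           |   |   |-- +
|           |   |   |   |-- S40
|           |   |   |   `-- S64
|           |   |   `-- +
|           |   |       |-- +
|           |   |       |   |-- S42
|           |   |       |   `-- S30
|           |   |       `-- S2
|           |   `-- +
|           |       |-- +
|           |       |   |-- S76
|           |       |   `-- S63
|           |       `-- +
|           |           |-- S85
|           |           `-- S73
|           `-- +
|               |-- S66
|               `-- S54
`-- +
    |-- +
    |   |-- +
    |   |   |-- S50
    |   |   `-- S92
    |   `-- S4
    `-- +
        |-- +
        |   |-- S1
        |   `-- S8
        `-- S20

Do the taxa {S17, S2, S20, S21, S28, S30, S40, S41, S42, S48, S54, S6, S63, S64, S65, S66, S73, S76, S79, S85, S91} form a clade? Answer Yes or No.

The MRCA of the listed taxa is the root, so the smallest clade containing them is the whole tree.
That clade also contains S1, S4, S50, S52, S8, S92, which are not in the proposed group, so the group is not monophyletic.

No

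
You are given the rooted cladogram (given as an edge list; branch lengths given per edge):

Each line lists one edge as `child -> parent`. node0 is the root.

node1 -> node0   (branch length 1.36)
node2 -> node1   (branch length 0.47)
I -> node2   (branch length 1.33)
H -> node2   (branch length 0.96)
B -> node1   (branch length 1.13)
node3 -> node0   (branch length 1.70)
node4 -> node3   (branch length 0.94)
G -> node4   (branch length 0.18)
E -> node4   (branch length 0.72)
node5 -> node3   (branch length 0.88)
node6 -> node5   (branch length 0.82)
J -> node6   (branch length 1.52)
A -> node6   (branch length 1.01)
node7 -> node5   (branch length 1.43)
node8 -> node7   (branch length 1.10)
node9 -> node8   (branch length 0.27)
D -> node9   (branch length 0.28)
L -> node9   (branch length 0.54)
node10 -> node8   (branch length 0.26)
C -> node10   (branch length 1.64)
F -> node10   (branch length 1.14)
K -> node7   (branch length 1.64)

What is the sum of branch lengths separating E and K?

5.61

The path runs E → … → MRCA → … → K; the MRCA is the node subtending ((G,E),((J,A),(((D,L),(C,F)),K))).
Branch lengths along that path: 0.72 + 0.94 + 0.88 + 1.43 + 1.64 = 5.61.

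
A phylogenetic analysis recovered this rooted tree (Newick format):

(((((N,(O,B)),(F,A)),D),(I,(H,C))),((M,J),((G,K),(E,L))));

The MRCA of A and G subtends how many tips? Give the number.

15

The MRCA of A and G is the root, so the clade is the entire tree.
That clade contains 15 terminal taxa: A, B, C, D, E, F, G, H, I, J, K, L, M, N, O.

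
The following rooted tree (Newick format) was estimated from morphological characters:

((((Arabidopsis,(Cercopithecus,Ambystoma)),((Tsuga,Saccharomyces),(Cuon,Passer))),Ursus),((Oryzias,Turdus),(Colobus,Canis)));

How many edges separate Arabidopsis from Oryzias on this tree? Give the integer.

The MRCA of Arabidopsis and Oryzias is the root of the tree.
From Arabidopsis up to that node: 4 branches. From Oryzias up to the same node: 3 branches. Total: 4 + 3 = 7.

7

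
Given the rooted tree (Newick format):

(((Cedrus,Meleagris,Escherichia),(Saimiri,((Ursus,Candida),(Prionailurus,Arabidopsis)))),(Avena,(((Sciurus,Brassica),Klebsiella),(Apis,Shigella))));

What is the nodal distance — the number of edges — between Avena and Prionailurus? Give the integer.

7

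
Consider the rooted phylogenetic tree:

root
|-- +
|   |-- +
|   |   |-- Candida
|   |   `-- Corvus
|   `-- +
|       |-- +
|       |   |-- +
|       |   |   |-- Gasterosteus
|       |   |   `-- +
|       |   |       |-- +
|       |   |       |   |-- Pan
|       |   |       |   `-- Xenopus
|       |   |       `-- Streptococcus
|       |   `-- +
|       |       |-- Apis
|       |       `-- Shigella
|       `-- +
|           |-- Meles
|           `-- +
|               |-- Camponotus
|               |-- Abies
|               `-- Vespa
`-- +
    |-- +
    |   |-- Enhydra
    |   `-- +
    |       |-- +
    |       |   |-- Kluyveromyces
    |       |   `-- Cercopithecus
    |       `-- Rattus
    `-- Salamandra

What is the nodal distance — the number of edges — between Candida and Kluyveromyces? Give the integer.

8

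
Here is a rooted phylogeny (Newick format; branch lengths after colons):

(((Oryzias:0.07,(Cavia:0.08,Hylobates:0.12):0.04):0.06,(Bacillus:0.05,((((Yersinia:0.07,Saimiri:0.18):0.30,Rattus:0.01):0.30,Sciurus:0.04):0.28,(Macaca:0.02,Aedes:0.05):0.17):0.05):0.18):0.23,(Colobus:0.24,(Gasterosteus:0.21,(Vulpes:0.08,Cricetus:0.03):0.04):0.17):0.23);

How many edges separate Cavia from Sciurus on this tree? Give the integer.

The MRCA of Cavia and Sciurus is the node subtending ((Oryzias,(Cavia,Hylobates)),(Bacillus,((((Yersinia,Saimiri),Rattus),Sciurus),(Macaca,Aedes)))).
From Cavia up to that node: 3 branches. From Sciurus up to the same node: 4 branches. Total: 3 + 4 = 7.

7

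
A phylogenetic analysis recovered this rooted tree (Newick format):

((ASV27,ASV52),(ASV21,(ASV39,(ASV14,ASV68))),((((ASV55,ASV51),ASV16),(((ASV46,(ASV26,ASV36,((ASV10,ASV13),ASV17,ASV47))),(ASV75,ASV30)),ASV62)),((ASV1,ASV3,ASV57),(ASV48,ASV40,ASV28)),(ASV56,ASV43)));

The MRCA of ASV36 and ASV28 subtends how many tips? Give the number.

21

The MRCA of ASV36 and ASV28 is the node subtending ((((ASV55,ASV51),ASV16),(((ASV46,(ASV26,ASV36,((ASV10,ASV13),ASV17,ASV47))),(ASV75,ASV30)),ASV62)),((ASV1,ASV3,ASV57),(ASV48,ASV40,ASV28)),(ASV56,ASV43)).
That clade contains 21 terminal taxa: ASV1, ASV10, ASV13, ASV16, ASV17, ASV26, ASV28, ASV3, ASV30, ASV36, ASV40, ASV43, ASV46, ASV47, ASV48, ASV51, ASV55, ASV56, ASV57, ASV62, ASV75.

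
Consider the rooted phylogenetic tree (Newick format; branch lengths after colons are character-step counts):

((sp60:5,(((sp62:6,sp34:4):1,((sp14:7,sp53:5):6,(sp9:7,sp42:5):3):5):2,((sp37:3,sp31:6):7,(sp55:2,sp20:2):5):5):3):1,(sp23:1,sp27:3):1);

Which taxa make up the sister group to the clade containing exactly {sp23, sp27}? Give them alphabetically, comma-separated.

sp14, sp20, sp31, sp34, sp37, sp42, sp53, sp55, sp60, sp62, sp9

The clade containing exactly {sp23, sp27} attaches directly to the root of the tree.
The other lineage descending from that same node — the sister group — is (sp60,(((sp62,sp34),((sp14,sp53),(sp9,sp42))),((sp37,sp31),(sp55,sp20)))); its 11 tips in alphabetical order are the answer.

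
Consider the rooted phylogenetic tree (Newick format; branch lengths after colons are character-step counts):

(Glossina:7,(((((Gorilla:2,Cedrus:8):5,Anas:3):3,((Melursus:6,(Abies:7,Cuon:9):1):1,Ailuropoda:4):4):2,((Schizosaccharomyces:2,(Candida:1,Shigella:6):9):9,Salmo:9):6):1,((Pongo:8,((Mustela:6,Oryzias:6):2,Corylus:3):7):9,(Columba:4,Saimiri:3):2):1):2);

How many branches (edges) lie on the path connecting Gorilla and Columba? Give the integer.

The MRCA of Gorilla and Columba is the node subtending (((((Gorilla,Cedrus),Anas),((Melursus,(Abies,Cuon)),Ailuropoda)),((Schizosaccharomyces,(Candida,Shigella)),Salmo)),((Pongo,((Mustela,Oryzias),Corylus)),(Columba,Saimiri))).
From Gorilla up to that node: 5 branches. From Columba up to the same node: 3 branches. Total: 5 + 3 = 8.

8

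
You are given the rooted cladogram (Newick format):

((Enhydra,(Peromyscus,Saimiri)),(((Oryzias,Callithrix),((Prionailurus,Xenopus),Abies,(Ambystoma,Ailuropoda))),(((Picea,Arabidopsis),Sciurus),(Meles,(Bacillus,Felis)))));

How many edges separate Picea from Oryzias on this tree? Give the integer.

The MRCA of Picea and Oryzias is the node subtending (((Oryzias,Callithrix),((Prionailurus,Xenopus),Abies,(Ambystoma,Ailuropoda))),(((Picea,Arabidopsis),Sciurus),(Meles,(Bacillus,Felis)))).
From Picea up to that node: 4 branches. From Oryzias up to the same node: 3 branches. Total: 4 + 3 = 7.

7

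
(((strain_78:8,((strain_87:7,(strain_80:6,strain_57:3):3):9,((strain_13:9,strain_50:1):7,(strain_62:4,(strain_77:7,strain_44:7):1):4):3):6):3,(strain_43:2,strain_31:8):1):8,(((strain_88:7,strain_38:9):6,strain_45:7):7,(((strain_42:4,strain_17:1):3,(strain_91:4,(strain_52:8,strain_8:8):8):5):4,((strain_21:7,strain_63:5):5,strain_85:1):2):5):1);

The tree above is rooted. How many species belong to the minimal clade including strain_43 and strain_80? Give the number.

11

The MRCA of strain_43 and strain_80 is the node subtending ((strain_78,((strain_87,(strain_80,strain_57)),((strain_13,strain_50),(strain_62,(strain_77,strain_44))))),(strain_43,strain_31)).
That clade contains 11 terminal taxa: strain_13, strain_31, strain_43, strain_44, strain_50, strain_57, strain_62, strain_77, strain_78, strain_80, strain_87.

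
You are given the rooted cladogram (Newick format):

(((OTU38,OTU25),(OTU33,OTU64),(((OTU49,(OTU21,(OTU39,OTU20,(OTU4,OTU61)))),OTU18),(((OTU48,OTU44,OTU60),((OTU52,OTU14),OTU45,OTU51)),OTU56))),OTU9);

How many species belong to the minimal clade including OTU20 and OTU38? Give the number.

19

The MRCA of OTU20 and OTU38 is the node subtending ((OTU38,OTU25),(OTU33,OTU64),(((OTU49,(OTU21,(OTU39,OTU20,(OTU4,OTU61)))),OTU18),(((OTU48,OTU44,OTU60),((OTU52,OTU14),OTU45,OTU51)),OTU56))).
That clade contains 19 terminal taxa: OTU14, OTU18, OTU20, OTU21, OTU25, OTU33, OTU38, OTU39, OTU4, OTU44, OTU45, OTU48, OTU49, OTU51, OTU52, OTU56, OTU60, OTU61, OTU64.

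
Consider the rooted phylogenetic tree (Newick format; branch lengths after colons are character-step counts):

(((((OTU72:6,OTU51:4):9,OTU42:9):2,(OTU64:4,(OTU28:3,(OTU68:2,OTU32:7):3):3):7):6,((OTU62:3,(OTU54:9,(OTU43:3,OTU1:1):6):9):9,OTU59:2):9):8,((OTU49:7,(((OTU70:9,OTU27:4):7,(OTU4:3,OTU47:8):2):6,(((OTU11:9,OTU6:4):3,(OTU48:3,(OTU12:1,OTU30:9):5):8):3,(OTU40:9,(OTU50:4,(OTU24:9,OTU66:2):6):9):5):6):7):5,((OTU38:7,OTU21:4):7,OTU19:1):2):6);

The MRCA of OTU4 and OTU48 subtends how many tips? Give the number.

13

The MRCA of OTU4 and OTU48 is the node subtending (((OTU70,OTU27),(OTU4,OTU47)),(((OTU11,OTU6),(OTU48,(OTU12,OTU30))),(OTU40,(OTU50,(OTU24,OTU66))))).
That clade contains 13 terminal taxa: OTU11, OTU12, OTU24, OTU27, OTU30, OTU4, OTU40, OTU47, OTU48, OTU50, OTU6, OTU66, OTU70.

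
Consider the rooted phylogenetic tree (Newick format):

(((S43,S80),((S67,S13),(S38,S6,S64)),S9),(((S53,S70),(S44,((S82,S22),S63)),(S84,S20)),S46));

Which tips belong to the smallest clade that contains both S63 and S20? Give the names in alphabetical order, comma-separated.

S20, S22, S44, S53, S63, S70, S82, S84

Tracing S63: it sits inside ((S82,S22),S63).
Tracing S20: it sits inside (S84,S20).
The smallest clade enclosing both is ((S53,S70),(S44,((S82,S22),S63)),(S84,S20)); the answer is its 8 terminal taxa in alphabetical order.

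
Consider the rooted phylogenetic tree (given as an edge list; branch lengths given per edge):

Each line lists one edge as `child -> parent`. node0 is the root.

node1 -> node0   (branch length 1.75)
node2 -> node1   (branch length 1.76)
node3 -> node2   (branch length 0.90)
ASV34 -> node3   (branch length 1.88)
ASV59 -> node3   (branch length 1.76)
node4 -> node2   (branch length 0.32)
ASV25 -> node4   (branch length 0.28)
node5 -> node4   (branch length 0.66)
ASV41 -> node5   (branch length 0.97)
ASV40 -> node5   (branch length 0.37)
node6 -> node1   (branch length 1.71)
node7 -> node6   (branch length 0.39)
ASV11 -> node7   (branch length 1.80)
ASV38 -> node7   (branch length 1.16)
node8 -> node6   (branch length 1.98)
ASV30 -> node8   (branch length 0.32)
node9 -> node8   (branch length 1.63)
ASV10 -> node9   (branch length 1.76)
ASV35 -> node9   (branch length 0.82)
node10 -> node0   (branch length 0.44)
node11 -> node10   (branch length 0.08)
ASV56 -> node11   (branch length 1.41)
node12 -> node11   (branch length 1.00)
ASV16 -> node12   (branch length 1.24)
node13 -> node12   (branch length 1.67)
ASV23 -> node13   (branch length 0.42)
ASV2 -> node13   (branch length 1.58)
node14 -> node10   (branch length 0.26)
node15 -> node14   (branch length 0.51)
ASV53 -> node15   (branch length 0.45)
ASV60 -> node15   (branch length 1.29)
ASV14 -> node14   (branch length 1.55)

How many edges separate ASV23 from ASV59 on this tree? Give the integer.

9

The MRCA of ASV23 and ASV59 is the root of the tree.
From ASV23 up to that node: 5 branches. From ASV59 up to the same node: 4 branches. Total: 5 + 4 = 9.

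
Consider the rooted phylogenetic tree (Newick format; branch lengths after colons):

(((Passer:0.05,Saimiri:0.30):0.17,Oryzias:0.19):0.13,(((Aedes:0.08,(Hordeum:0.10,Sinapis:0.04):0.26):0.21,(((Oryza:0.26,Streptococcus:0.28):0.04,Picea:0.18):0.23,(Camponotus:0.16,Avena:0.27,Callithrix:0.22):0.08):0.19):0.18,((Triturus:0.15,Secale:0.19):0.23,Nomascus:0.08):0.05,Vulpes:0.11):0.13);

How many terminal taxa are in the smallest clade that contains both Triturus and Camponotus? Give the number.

13

The MRCA of Triturus and Camponotus is the node subtending (((Aedes,(Hordeum,Sinapis)),(((Oryza,Streptococcus),Picea),(Camponotus,Avena,Callithrix))),((Triturus,Secale),Nomascus),Vulpes).
That clade contains 13 terminal taxa: Aedes, Avena, Callithrix, Camponotus, Hordeum, Nomascus, Oryza, Picea, Secale, Sinapis, Streptococcus, Triturus, Vulpes.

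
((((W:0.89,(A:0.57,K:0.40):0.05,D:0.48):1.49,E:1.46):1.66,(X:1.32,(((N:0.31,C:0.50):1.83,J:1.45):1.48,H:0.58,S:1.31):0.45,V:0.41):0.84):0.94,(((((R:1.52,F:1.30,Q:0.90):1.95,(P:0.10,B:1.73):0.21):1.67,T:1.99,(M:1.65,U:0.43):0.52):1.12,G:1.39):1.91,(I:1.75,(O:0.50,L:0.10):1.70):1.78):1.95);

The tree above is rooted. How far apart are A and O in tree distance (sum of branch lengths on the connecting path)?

10.64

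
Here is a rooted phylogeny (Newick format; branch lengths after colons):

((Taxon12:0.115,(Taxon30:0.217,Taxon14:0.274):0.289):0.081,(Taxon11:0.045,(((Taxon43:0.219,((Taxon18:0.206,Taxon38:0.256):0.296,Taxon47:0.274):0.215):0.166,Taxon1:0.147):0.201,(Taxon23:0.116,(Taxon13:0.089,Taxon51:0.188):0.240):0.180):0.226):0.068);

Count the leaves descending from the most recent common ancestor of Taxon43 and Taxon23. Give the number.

The MRCA of Taxon43 and Taxon23 is the node subtending (((Taxon43,((Taxon18,Taxon38),Taxon47)),Taxon1),(Taxon23,(Taxon13,Taxon51))).
That clade contains 8 terminal taxa: Taxon1, Taxon13, Taxon18, Taxon23, Taxon38, Taxon43, Taxon47, Taxon51.

8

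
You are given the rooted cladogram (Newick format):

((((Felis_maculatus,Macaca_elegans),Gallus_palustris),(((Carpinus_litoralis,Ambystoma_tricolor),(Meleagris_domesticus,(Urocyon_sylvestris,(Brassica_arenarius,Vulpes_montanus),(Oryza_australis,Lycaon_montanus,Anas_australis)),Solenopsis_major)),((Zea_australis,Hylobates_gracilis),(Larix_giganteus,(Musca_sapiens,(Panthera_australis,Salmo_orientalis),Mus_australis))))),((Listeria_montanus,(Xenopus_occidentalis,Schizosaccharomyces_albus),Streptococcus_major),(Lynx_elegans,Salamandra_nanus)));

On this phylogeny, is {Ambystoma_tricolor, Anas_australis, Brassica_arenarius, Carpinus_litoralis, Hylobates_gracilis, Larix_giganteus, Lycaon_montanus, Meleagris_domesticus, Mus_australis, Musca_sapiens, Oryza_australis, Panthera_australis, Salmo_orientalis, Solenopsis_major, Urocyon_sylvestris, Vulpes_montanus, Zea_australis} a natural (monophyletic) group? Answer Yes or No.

The most recent common ancestor of these taxa subtends (((Carpinus_litoralis,Ambystoma_tricolor),(Meleagris_domesticus,(Urocyon_sylvestris,(Brassica_arenarius,Vulpes_montanus),(Oryza_australis,Lycaon_montanus,Anas_australis)),Solenopsis_major)),((Zea_australis,Hylobates_gracilis),(Larix_giganteus,(Musca_sapiens,(Panthera_australis,Salmo_orientalis),Mus_australis)))).
That clade has exactly 17 tips — every listed taxon and nothing else — so the group is monophyletic.

Yes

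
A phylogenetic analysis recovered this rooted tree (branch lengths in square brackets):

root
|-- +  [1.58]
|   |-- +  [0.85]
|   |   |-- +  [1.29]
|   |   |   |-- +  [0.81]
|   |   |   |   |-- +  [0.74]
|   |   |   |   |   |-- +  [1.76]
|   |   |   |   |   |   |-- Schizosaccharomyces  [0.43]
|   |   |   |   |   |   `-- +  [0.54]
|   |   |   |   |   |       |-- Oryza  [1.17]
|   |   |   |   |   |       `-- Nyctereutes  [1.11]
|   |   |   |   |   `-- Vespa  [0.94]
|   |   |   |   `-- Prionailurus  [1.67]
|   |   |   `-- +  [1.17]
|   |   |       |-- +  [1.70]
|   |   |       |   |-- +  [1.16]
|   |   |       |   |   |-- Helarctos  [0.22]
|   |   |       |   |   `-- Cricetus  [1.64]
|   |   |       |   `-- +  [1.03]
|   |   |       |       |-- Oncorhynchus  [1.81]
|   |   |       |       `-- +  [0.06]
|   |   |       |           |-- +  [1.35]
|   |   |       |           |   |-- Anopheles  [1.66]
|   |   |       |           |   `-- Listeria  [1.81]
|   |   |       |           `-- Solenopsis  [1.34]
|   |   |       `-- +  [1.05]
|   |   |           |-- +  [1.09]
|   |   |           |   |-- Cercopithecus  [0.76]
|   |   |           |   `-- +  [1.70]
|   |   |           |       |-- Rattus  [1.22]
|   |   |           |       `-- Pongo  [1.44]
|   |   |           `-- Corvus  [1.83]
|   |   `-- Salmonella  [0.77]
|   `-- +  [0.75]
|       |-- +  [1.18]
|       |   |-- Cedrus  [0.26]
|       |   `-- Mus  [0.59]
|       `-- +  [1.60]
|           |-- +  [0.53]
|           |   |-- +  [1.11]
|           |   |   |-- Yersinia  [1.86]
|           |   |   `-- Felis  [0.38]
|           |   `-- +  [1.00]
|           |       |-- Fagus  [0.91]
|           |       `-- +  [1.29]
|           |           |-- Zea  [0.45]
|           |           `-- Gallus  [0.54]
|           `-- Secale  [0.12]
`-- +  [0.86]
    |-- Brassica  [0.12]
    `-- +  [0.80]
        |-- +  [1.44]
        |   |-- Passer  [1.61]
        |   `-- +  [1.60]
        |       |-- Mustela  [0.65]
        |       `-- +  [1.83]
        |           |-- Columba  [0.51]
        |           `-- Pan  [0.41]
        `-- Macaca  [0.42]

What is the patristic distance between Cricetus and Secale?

10.28

The path runs Cricetus → … → MRCA → … → Secale; the MRCA is the node subtending ((((((Schizosaccharomyces,(Oryza,Nyctereutes)),Vespa),Prionailurus),(((Helarctos,Cricetus),(Oncorhynchus,((Anopheles,Listeria),Solenopsis))),((Cercopithecus,(Rattus,Pongo)),Corvus))),Salmonella),((Cedrus,Mus),(((Yersinia,Felis),(Fagus,(Zea,Gallus))),Secale))).
Branch lengths along that path: 1.64 + 1.16 + 1.70 + 1.17 + 1.29 + 0.85 + 0.75 + 1.60 + 0.12 = 10.28.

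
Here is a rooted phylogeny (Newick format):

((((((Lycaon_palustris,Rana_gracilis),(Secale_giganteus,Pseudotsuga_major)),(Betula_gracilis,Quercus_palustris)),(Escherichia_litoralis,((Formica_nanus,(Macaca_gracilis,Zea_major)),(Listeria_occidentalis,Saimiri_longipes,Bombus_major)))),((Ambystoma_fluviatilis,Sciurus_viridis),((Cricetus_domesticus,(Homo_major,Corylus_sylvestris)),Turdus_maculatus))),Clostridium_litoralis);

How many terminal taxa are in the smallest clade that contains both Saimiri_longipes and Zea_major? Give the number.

6

The MRCA of Saimiri_longipes and Zea_major is the node subtending ((Formica_nanus,(Macaca_gracilis,Zea_major)),(Listeria_occidentalis,Saimiri_longipes,Bombus_major)).
That clade contains 6 terminal taxa: Bombus_major, Formica_nanus, Listeria_occidentalis, Macaca_gracilis, Saimiri_longipes, Zea_major.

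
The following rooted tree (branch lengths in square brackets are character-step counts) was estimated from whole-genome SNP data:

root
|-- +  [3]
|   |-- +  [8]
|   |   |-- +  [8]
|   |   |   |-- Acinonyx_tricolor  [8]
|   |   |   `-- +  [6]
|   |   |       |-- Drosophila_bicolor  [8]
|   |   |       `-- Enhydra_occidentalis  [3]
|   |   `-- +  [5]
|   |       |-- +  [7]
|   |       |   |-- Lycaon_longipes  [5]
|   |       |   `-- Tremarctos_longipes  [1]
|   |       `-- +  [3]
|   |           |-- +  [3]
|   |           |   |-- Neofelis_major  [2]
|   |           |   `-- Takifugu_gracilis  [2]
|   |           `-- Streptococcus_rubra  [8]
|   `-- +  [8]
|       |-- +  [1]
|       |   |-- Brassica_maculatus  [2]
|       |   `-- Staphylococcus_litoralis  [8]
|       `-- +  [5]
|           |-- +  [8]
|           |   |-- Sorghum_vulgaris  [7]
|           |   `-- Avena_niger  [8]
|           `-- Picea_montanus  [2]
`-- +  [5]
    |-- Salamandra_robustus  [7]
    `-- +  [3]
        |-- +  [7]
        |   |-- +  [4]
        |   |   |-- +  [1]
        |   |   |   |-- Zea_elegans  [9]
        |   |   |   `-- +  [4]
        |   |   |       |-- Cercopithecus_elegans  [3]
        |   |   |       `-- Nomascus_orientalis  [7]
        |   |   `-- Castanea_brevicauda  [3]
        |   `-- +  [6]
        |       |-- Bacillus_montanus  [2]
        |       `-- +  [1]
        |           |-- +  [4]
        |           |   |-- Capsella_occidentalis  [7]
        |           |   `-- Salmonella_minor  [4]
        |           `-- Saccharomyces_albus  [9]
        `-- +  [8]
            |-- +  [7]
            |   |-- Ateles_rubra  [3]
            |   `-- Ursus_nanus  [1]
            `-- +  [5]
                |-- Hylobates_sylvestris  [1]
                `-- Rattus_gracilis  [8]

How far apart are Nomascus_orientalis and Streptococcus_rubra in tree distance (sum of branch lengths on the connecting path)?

58

The path runs Nomascus_orientalis → … → MRCA → … → Streptococcus_rubra; the MRCA is the root of the tree.
Branch lengths along that path: 7 + 4 + 1 + 4 + 7 + 3 + 5 + 3 + 8 + 5 + 3 + 8 = 58.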